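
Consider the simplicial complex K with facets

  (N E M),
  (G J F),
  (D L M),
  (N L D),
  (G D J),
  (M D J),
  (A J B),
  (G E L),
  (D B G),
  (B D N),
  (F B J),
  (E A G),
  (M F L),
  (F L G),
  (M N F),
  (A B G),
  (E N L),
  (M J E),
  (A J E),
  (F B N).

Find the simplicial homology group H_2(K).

Take the total order A < B < D < E < F < G < J < L < M < N on the vertex set. Then K (dimension 2) consists of the simplices:

  0-simplices (10): A, B, D, E, F, G, J, L, M, N
  1-simplices (30): AB, AE, AG, AJ, BD, BF, BG, BJ, BN, DG, DJ, DL, DM, DN, EG, EJ, EL, EM, EN, FG, FJ, FL, FM, FN, GJ, GL, JM, LM, LN, MN
  2-simplices (20): ABG, ABJ, AEG, AEJ, BDG, BDN, BFJ, BFN, DGJ, DJM, DLM, DLN, EGL, EJM, ELN, EMN, FGJ, FGL, FLM, FMN

Hence C_0 ≅ Z^10, C_1 ≅ Z^30, C_2 ≅ Z^20.

Boundary ∂_1: C_1 → C_0 is given by ∂[p,q] = [q] − [p]. For instance
  ∂LN = N − L.
The resulting 10×30 matrix has rank 9, and its Smith normal form has invariant factors (1,1,1,1,1,1,1,1,1).

∂_2: C_2 → C_1 acts by ∂[p,q,r] = [q,r] − [p,r] + [p,q]. For instance
  ∂ELN = LN − EN + EL,
  ∂FGJ = GJ − FJ + FG.
This gives a 30×20 integer matrix of rank 20; reducing to Smith normal form yields diagonal entries (1,1,1,1,1,1,1,1,1,1,1,1,1,1,1,1,1,1,1,2).

From H_k ≅ ker(∂_k) / im(∂_{k+1}) we obtain:

  H_2: rank ker ∂_2 − rank ∂_3 = (20 − 20) − 0 = 0, and there is no ∂_3, so H_2 = 0.

H_2 ≅ 0.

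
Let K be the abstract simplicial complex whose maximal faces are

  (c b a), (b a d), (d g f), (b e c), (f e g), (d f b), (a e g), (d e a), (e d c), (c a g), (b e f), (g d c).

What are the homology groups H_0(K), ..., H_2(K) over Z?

H_0 ≅ Z,  H_1 ≅ Z/2,  H_2 = 0.

Fix the vertex order a < b < c < d < e < f < g and write every simplex with vertices in increasing order. Then dim K = 2 and the simplices of K are:

  0-simplices (7): a, b, c, d, e, f, g
  1-simplices (18): ab, ac, ad, ae, ag, bc, bd, be, bf, cd, ce, cg, de, df, dg, ef, eg, fg
  2-simplices (12): abc, abd, acg, ade, aeg, bce, bdf, bef, cde, cdg, dfg, efg

Hence C_0 ≅ Z^7, C_1 ≅ Z^18, C_2 ≅ Z^12.

The boundary map ∂_1: C_1 → C_0 sends each edge [p,q] (with p < q) to q − p. For instance
  ∂ce = e − c.
The 7×18 boundary matrix has rank 6 and Smith normal form diag(1,1,1,1,1,1).

∂_2: C_2 → C_1 sends each 2-simplex [p,q,r] to [q,r] − [p,r] + [p,q]. For instance
  ∂cdg = dg − cg + cd,
  ∂bdf = df − bf + bd.
The resulting 18×12 matrix has rank 12, and its Smith normal form has invariant factors (1,1,1,1,1,1,1,1,1,1,1,2).

Computing H_k = (kernel of ∂_k) / (image of ∂_{k+1}):

  H_0: rank C_0 − rank ∂_1 = 7 − 6 = 1, and the invariant factors of ∂_1 are all 1, so H_0 ≅ Z.
  H_1: rank ker ∂_1 − rank ∂_2 = (18 − 6) − 12 = 0, and ∂_2 has invariant factor 2 > 1, so H_1 ≅ Z/2.
  H_2: rank ker ∂_2 − rank ∂_3 = (12 − 12) − 0 = 0, and there is no ∂_3, so H_2 ≅ 0.

As a check, the Euler characteristic is 7 − 18 + 12 = 1, which agrees with 1 − 0 + 0 = 1.
(K is a triangulation of the real projective plane RP^2.)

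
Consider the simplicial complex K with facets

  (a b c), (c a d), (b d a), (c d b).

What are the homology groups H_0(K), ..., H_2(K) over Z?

K has 4 vertices, 6 edges, 4 triangles.
rank ∂_0 = 0, rank ∂_1 = 3 ⇒ b_0 = 4 − 0 − 3 = 1; all invariant factors of ∂_1 are 1 so no torsion. So H_0 ≅ Z.
rank ∂_1 = 3, rank ∂_2 = 3 ⇒ b_1 = 6 − 3 − 3 = 0; all invariant factors of ∂_2 are 1 so no torsion. So H_1 ≅ 0.
rank ∂_2 = 3, rank ∂_3 = 0 ⇒ b_2 = 4 − 3 − 0 = 1. So H_2 ≅ Z.

H_0 ≅ Z,  H_1 = 0,  H_2 ≅ Z.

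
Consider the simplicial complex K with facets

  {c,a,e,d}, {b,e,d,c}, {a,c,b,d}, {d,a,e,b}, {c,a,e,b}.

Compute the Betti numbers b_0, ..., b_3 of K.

We work with the vertex ordering a < b < c < d < e. The simplices of K, each written with vertices in increasing order, are:

  0-simplices (5): a, b, c, d, e
  1-simplices (10): ab, ac, ad, ae, bc, bd, be, cd, ce, de
  2-simplices (10): abc, abd, abe, acd, ace, ade, bcd, bce, bde, cde
  3-simplices (5): abcd, abce, abde, acde, bcde

Hence C_0 ≅ Z^5, C_1 ≅ Z^10, C_2 ≅ Z^10, C_3 ≅ Z^5.

Boundary ∂_1: C_1 → C_0 maps an edge to its endpoints' difference, ∂[p,q] = q − p.
As a 5×10 matrix over Z this has rank 4, with invariant factors (1,1,1,1).

∂_2: C_2 → C_1 maps a triangle to the signed sum of its edges. For instance
  ∂ace = ce − ae + ac,
  ∂abe = be − ae + ab.
This gives a 10×10 integer matrix of rank 6; reducing to Smith normal form yields diagonal entries (1,1,1,1,1,1).

Boundary ∂_3: C_3 → C_2 sends each 3-simplex σ to the alternating sum Σ_i (−1)^i (σ with its i-th vertex removed). For instance
  ∂abde = bde − ade + abe − abd,
  ∂acde = cde − ade + ace − acd.
This gives a 10×5 integer matrix of rank 4; reducing to Smith normal form yields diagonal entries (1,1,1,1).

From H_k ≅ ker(∂_k) / im(∂_{k+1}) we obtain:

  H_0: rank C_0 − rank ∂_1 = 5 − 4 = 1, and the invariant factors of ∂_1 are all 1, so H_0 = Z.
  H_1: rank ker ∂_1 − rank ∂_2 = (10 − 4) − 6 = 0, and the invariant factors of ∂_2 are all 1, so H_1 = 0.
  H_2: rank ker ∂_2 − rank ∂_3 = (10 − 6) − 4 = 0, and the invariant factors of ∂_3 are all 1, so H_2 = 0.
  H_3: rank ker ∂_3 − rank ∂_4 = (5 − 4) − 0 = 1, and there is no ∂_4, so H_3 = Z.

Hence the Betti numbers are b_0 = 1, b_1 = 0, b_2 = 0, b_3 = 1.

b_0 = 1, b_1 = 0, b_2 = 0, b_3 = 1.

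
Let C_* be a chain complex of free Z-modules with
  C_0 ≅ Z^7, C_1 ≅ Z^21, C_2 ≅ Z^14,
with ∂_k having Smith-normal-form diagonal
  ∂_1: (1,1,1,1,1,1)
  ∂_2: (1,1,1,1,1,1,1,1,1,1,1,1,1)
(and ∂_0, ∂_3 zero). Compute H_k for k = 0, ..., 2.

H_0: b_0 = 7 − 0 − 6 = 1; torsion from ∂_1 factors > 1: none. So H_0 = Z.
H_1: b_1 = 21 − 6 − 13 = 2; torsion from ∂_2 factors > 1: none. So H_1 = Z^2.
H_2: b_2 = 14 − 13 − 0 = 1; torsion from ∂_3 factors > 1: none. So H_2 = Z.

H_0 = Z,  H_1 = Z^2,  H_2 = Z.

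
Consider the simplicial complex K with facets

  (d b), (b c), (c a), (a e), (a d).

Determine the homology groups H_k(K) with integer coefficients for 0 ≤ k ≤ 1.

Order the vertices as a < b < c < d < e. Listing each simplex with vertices in this order, K has dimension 1 with simplices:

  0-simplices (5): a, b, c, d, e
  1-simplices (5): ac, ad, ae, bc, bd

so the chain groups are C_0 ≅ Z^5, C_1 ≅ Z^5.

∂_1: C_1 → C_0 is given by ∂[p,q] = [q] − [p].
The resulting 5×5 matrix has rank 4, and its Smith normal form has invariant factors (1,1,1,1).

Computing H_k = (kernel of ∂_k) / (image of ∂_{k+1}):

  H_0: rank C_0 − rank ∂_1 = 5 − 4 = 1, and the invariant factors of ∂_1 are all 1, so H_0 = Z.
  H_1: rank ker ∂_1 − rank ∂_2 = (5 − 4) − 0 = 1, and there is no ∂_2, so H_1 = Z.

As a check, the Euler characteristic is 5 − 5 = 0, which agrees with 1 − 1 = 0.

H_0 ≅ Z,  H_1 ≅ Z.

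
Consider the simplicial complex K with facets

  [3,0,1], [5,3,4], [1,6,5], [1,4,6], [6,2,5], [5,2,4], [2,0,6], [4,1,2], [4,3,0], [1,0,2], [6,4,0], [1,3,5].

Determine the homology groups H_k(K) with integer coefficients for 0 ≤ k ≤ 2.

Fix the vertex order 0 < 1 < 2 < 3 < 4 < 5 < 6 and write every simplex with vertices in increasing order. Then dim K = 2 and the simplices of K are:

  0-simplices (7): [0], [1], [2], [3], [4], [5], [6]
  1-simplices (18): [0,1], [0,2], [0,3], [0,4], [0,6], [1,2], [1,3], [1,4], [1,5], [1,6], [2,4], [2,5], [2,6], [3,4], [3,5], [4,5], [4,6], [5,6]
  2-simplices (12): [0,1,2], [0,1,3], [0,2,6], [0,3,4], [0,4,6], [1,2,4], [1,3,5], [1,4,6], [1,5,6], [2,4,5], [2,5,6], [3,4,5]

Hence C_0 ≅ Z^7, C_1 ≅ Z^18, C_2 ≅ Z^12.

∂_1: C_1 → C_0 sends each edge [p,q] (with p < q) to q − p.
This gives a 7×18 integer matrix of rank 6; reducing to Smith normal form yields diagonal entries (1,1,1,1,1,1).

The boundary map ∂_2: C_2 → C_1 maps a triangle to the signed sum of its edges. For instance
  ∂[0,1,3] = [1,3] − [0,3] + [0,1],
  ∂[3,4,5] = [4,5] − [3,5] + [3,4].
The 18×12 boundary matrix has rank 12 and Smith normal form diag(1,1,1,1,1,1,1,1,1,1,1,2).

Computing H_k = (kernel of ∂_k) / (image of ∂_{k+1}):

  H_0: rank C_0 − rank ∂_1 = 7 − 6 = 1, and the invariant factors of ∂_1 are all 1, so H_0 ≅ Z.
  H_1: rank ker ∂_1 − rank ∂_2 = (18 − 6) − 12 = 0, and ∂_2 has invariant factor 2 > 1, so H_1 ≅ Z/2Z.
  H_2: rank ker ∂_2 − rank ∂_3 = (12 − 12) − 0 = 0, and there is no ∂_3, so H_2 ≅ 0.

H_0 = Z,  H_1 = Z/2Z,  H_2 = 0.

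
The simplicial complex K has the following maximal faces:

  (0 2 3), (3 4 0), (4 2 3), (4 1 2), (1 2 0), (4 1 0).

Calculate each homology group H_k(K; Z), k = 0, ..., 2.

H_0 ≅ Z,  H_1 = 0,  H_2 ≅ Z.

Fix the vertex order 0 < 1 < 2 < 3 < 4 and write every simplex with vertices in increasing order. Then dim K = 2 and the simplices of K are:

  0-simplices (5): [0], [1], [2], [3], [4]
  1-simplices (9): [0,1], [0,2], [0,3], [0,4], [1,2], [1,4], [2,3], [2,4], [3,4]
  2-simplices (6): [0,1,2], [0,1,4], [0,2,3], [0,3,4], [1,2,4], [2,3,4]

Hence C_0 ≅ Z^5, C_1 ≅ Z^9, C_2 ≅ Z^6.

∂_1: C_1 → C_0 sends each edge [p,q] (with p < q) to q − p. For instance
  ∂[0,2] = [2] − [0].
As a 5×9 matrix over Z this has rank 4, with invariant factors (1,1,1,1).

∂_2: C_2 → C_1 acts by ∂[p,q,r] = [q,r] − [p,r] + [p,q]. For instance
  ∂[0,2,3] = [2,3] − [0,3] + [0,2],
  ∂[0,1,2] = [1,2] − [0,2] + [0,1].
As a 9×6 matrix over Z this has rank 5, with invariant factors (1,1,1,1,1).

Computing H_k = (kernel of ∂_k) / (image of ∂_{k+1}):

  H_0: rank C_0 − rank ∂_1 = 5 − 4 = 1, and the invariant factors of ∂_1 are all 1, so H_0 = Z.
  H_1: rank ker ∂_1 − rank ∂_2 = (9 − 4) − 5 = 0, and the invariant factors of ∂_2 are all 1, so H_1 = 0.
  H_2: rank ker ∂_2 − rank ∂_3 = (6 − 5) − 0 = 1, and there is no ∂_3, so H_2 = Z.

As a check, the Euler characteristic is 5 − 9 + 6 = 2, which agrees with 1 − 0 + 1 = 2.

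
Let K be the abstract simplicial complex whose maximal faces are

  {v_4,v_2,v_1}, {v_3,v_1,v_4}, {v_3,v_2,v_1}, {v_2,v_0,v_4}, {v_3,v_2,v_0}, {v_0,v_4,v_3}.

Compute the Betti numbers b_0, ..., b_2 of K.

b_0 = 1, b_1 = 0, b_2 = 1.

Take the total order v_0 < v_1 < v_2 < v_3 < v_4 on the vertex set. Then K (dimension 2) consists of the simplices:

  0-simplices (5): [v_0], [v_1], [v_2], [v_3], [v_4]
  1-simplices (9): [v_0,v_2], [v_0,v_3], [v_0,v_4], [v_1,v_2], [v_1,v_3], [v_1,v_4], [v_2,v_3], [v_2,v_4], [v_3,v_4]
  2-simplices (6): [v_0,v_2,v_3], [v_0,v_2,v_4], [v_0,v_3,v_4], [v_1,v_2,v_3], [v_1,v_2,v_4], [v_1,v_3,v_4]

giving chain groups C_0 ≅ Z^5, C_1 ≅ Z^9, C_2 ≅ Z^6.

Boundary ∂_1: C_1 → C_0 is given by ∂[p,q] = [q] − [p]. For instance
  ∂[v_2,v_3] = [v_3] − [v_2].
As a 5×9 matrix over Z this has rank 4, with invariant factors (1,1,1,1).

Boundary ∂_2: C_2 → C_1 maps a triangle to the signed sum of its edges. For instance
  ∂[v_0,v_3,v_4] = [v_3,v_4] − [v_0,v_4] + [v_0,v_3],
  ∂[v_1,v_3,v_4] = [v_3,v_4] − [v_1,v_4] + [v_1,v_3].
As a 9×6 matrix over Z this has rank 5, with invariant factors (1,1,1,1,1).

From H_k ≅ ker(∂_k) / im(∂_{k+1}) we obtain:

  H_0: rank C_0 − rank ∂_1 = 5 − 4 = 1, and the invariant factors of ∂_1 are all 1, so H_0 ≅ Z.
  H_1: rank ker ∂_1 − rank ∂_2 = (9 − 4) − 5 = 0, and the invariant factors of ∂_2 are all 1, so H_1 ≅ 0.
  H_2: rank ker ∂_2 − rank ∂_3 = (6 − 5) − 0 = 1, and there is no ∂_3, so H_2 ≅ Z.

As a check, the Euler characteristic is 5 − 9 + 6 = 2, which agrees with 1 − 0 + 1 = 2.

Hence the Betti numbers are b_0 = 1, b_1 = 0, b_2 = 1.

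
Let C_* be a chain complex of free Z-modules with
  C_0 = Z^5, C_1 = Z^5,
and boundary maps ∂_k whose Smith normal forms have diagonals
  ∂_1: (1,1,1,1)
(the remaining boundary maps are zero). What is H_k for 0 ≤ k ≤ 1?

H_0: b_0 = 5 − 0 − 4 = 1; torsion from ∂_1 factors > 1: none. So H_0 = Z.
H_1: b_1 = 5 − 4 − 0 = 1; torsion from ∂_2 factors > 1: none. So H_1 = Z.

H_0 = Z,  H_1 = Z.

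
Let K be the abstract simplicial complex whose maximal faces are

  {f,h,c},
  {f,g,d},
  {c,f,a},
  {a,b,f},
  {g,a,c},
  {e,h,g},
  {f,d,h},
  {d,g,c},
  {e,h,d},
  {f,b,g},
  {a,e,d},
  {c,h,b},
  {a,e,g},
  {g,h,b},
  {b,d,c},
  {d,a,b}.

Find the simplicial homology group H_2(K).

H_2 ≅ Z.

We work with the vertex ordering a < b < c < d < e < f < g < h. The simplices of K, each written with vertices in increasing order, are:

  0-simplices (8): a, b, c, d, e, f, g, h
  1-simplices (24): ab, ac, ad, ae, af, ag, bc, bd, bf, bg, bh, cd, cf, cg, ch, de, df, dg, dh, eg, eh, fg, fh, gh
  2-simplices (16): abd, abf, acf, acg, ade, aeg, bcd, bch, bfg, bgh, cdg, cfh, deh, dfg, dfh, egh

Hence C_0 ≅ Z^8, C_1 ≅ Z^24, C_2 ≅ Z^16.

The boundary map ∂_1: C_1 → C_0 is given by ∂[p,q] = [q] − [p].
The 8×24 boundary matrix has rank 7 and Smith normal form diag(1,1,1,1,1,1,1).

∂_2: C_2 → C_1 sends each 2-simplex [p,q,r] to [q,r] − [p,r] + [p,q]. For instance
  ∂ade = de − ae + ad,
  ∂aeg = eg − ag + ae.
The resulting 24×16 matrix has rank 15, and its Smith normal form has invariant factors (1,1,1,1,1,1,1,1,1,1,1,1,1,1,1).

Computing H_k = (kernel of ∂_k) / (image of ∂_{k+1}):

  H_2: rank ker ∂_2 − rank ∂_3 = (16 − 15) − 0 = 1, and there is no ∂_3, so H_2 ≅ Z.

(K is a triangulation of the torus T^2.)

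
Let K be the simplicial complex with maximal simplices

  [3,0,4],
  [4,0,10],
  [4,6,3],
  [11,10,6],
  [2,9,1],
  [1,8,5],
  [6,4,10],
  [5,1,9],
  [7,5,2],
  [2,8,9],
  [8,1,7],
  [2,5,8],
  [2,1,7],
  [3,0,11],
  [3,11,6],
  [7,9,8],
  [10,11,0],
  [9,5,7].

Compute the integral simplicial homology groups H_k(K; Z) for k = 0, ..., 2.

Take the total order 0 < 1 < 2 < 3 < 4 < 5 < 6 < 7 < 8 < 9 < 10 < 11 on the vertex set. Then K (dimension 2) consists of the simplices:

  0-simplices (12): [0], [1], [2], [3], [4], [5], [6], [7], [8], [9], [10], [11]
  1-simplices (27): (27 of them)
  2-simplices (18): (18 of them)

Hence C_0 ≅ Z^12, C_1 ≅ Z^27, C_2 ≅ Z^18.

Boundary ∂_1: C_1 → C_0 is given by ∂[p,q] = [q] − [p]. For instance
  ∂[6,11] = [11] − [6].
As a 12×27 matrix over Z this has rank 10, with invariant factors (1,1,1,1,1,1,1,1,1,1).

∂_2: C_2 → C_1 acts by ∂[p,q,r] = [q,r] − [p,r] + [p,q]. For instance
  ∂[1,2,9] = [2,9] − [1,9] + [1,2],
  ∂[2,8,9] = [8,9] − [2,9] + [2,8].
As a 27×18 matrix over Z this has rank 17, with invariant factors (1,1,1,1,1,1,1,1,1,1,1,1,1,1,1,1,2).

Reading off H_k = ker ∂_k / im ∂_{k+1}:

  H_0: rank C_0 − rank ∂_1 = 12 − 10 = 2, and the invariant factors of ∂_1 are all 1, so H_0 = Z^2.
  H_1: rank ker ∂_1 − rank ∂_2 = (27 − 10) − 17 = 0, and ∂_2 has invariant factor 2 > 1, so H_1 = Z/2Z.
  H_2: rank ker ∂_2 − rank ∂_3 = (18 − 17) − 0 = 1, and there is no ∂_3, so H_2 = Z.

As a check, the Euler characteristic is 12 − 27 + 18 = 3, which agrees with 2 − 0 + 1 = 3.

H_0 = Z^2,  H_1 = Z/2Z,  H_2 = Z.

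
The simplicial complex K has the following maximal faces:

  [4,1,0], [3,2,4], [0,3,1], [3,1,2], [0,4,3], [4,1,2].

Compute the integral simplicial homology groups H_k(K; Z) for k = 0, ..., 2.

K has 5 vertices, 9 edges, 6 triangles.
rank ∂_0 = 0, rank ∂_1 = 4 ⇒ b_0 = 5 − 0 − 4 = 1; all invariant factors of ∂_1 are 1 so no torsion. So H_0 = Z.
rank ∂_1 = 4, rank ∂_2 = 5 ⇒ b_1 = 9 − 4 − 5 = 0; all invariant factors of ∂_2 are 1 so no torsion. So H_1 = 0.
rank ∂_2 = 5, rank ∂_3 = 0 ⇒ b_2 = 6 − 5 − 0 = 1. So H_2 = Z.

H_0 ≅ Z,  H_1 = 0,  H_2 ≅ Z.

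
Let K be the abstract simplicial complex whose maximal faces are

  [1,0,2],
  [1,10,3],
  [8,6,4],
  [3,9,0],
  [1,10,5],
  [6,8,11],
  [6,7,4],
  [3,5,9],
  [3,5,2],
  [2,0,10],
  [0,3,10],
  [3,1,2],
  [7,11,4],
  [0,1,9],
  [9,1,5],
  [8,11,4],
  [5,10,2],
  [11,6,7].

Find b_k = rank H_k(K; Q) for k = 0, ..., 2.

K has 12 vertices, 27 edges, 18 triangles.
rank ∂_0 = 0, rank ∂_1 = 10 ⇒ b_0 = 12 − 0 − 10 = 2; all invariant factors of ∂_1 are 1 so no torsion. So H_0 = Z^2.
rank ∂_1 = 10, rank ∂_2 = 17 ⇒ b_1 = 27 − 10 − 17 = 0; ∂_2 has invariant factor(s) [2] giving torsion. So H_1 = Z/2.
rank ∂_2 = 17, rank ∂_3 = 0 ⇒ b_2 = 18 − 17 − 0 = 1. So H_2 = Z.

b_0 = 2, b_1 = 0, b_2 = 1.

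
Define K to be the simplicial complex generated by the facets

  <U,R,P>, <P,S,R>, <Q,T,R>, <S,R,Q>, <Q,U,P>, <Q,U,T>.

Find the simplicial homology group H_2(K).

H_2 ≅ 0.

Fix the vertex order P < Q < R < S < T < U and write every simplex with vertices in increasing order. Then dim K = 2 and the simplices of K are:

  0-simplices (6): P, Q, R, S, T, U
  1-simplices (12): PQ, PR, PS, PU, QR, QS, QT, QU, RS, RT, RU, TU
  2-simplices (6): PQU, PRS, PRU, QRS, QRT, QTU

giving chain groups C_0 ≅ Z^6, C_1 ≅ Z^12, C_2 ≅ Z^6.

The boundary map ∂_1: C_1 → C_0 is given by ∂[p,q] = [q] − [p].
The resulting 6×12 matrix has rank 5, and its Smith normal form has invariant factors (1,1,1,1,1).

∂_2: C_2 → C_1 maps a triangle to the signed sum of its edges. For instance
  ∂QTU = TU − QU + QT,
  ∂PRS = RS − PS + PR.
The 12×6 boundary matrix has rank 6 and Smith normal form diag(1,1,1,1,1,1).

Now H_k = ker ∂_k / im ∂_{k+1}, so:

  H_2: rank ker ∂_2 − rank ∂_3 = (6 − 6) − 0 = 0, and there is no ∂_3, so H_2 = 0.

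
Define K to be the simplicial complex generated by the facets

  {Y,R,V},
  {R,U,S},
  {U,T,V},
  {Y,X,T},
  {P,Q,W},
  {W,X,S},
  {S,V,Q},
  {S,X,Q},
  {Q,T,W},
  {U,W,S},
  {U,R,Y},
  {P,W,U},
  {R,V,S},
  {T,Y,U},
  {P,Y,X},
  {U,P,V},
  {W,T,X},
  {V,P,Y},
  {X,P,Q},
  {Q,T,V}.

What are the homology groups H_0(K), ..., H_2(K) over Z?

H_0 ≅ Z,  H_1 ≅ Z × Z/2,  H_2 = 0.

Order the vertices as P < Q < R < S < T < U < V < W < X < Y. Listing each simplex with vertices in this order, K has dimension 2 with simplices:

  0-simplices (10): P, Q, R, S, T, U, V, W, X, Y
  1-simplices (30): PQ, PU, PV, PW, PX, PY, QS, QT, QV, QW, QX, RS, RU, RV, RY, SU, SV, SW, SX, TU, TV, TW, TX, TY, UV, UW, UY, VY, WX, XY
  2-simplices (20): PQW, PQX, PUV, PUW, PVY, PXY, QSV, QSX, QTV, QTW, RSU, RSV, RUY, RVY, SUW, SWX, TUV, TUY, TWX, TXY

so the chain groups are C_0 ≅ Z^10, C_1 ≅ Z^30, C_2 ≅ Z^20.

The boundary map ∂_1: C_1 → C_0 maps an edge to its endpoints' difference, ∂[p,q] = q − p. For instance
  ∂XY = Y − X.
The resulting 10×30 matrix has rank 9, and its Smith normal form has invariant factors (1,1,1,1,1,1,1,1,1).

The boundary map ∂_2: C_2 → C_1 maps a triangle to the signed sum of its edges. For instance
  ∂SWX = WX − SX + SW,
  ∂QSX = SX − QX + QS.
This gives a 30×20 integer matrix of rank 20; reducing to Smith normal form yields diagonal entries (1,1,1,1,1,1,1,1,1,1,1,1,1,1,1,1,1,1,1,2).

Now H_k = ker ∂_k / im ∂_{k+1}, so:

  H_0: rank C_0 − rank ∂_1 = 10 − 9 = 1, and the invariant factors of ∂_1 are all 1, so H_0 ≅ Z.
  H_1: rank ker ∂_1 − rank ∂_2 = (30 − 9) − 20 = 1, and ∂_2 has invariant factor 2 > 1, so H_1 ≅ Z × Z/2.
  H_2: rank ker ∂_2 − rank ∂_3 = (20 − 20) − 0 = 0, and there is no ∂_3, so H_2 ≅ 0.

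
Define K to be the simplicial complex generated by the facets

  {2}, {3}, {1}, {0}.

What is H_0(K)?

Order the vertices as 0 < 1 < 2 < 3. Listing each simplex with vertices in this order, K has dimension 0 with simplices:

  0-simplices (4): [0], [1], [2], [3]

giving chain groups C_0 ≅ Z^4.

From H_k ≅ ker(∂_k) / im(∂_{k+1}) we obtain:

  H_0: rank C_0 − rank ∂_1 = 4 − 0 = 4, and there is no ∂_1, so H_0 = Z^4.

H_0 = Z^4.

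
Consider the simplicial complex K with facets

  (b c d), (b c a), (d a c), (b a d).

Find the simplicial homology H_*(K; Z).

H_0 ≅ Z,  H_1 = 0,  H_2 ≅ Z.

Order the vertices as a < b < c < d. Listing each simplex with vertices in this order, K has dimension 2 with simplices:

  0-simplices (4): a, b, c, d
  1-simplices (6): ab, ac, ad, bc, bd, cd
  2-simplices (4): abc, abd, acd, bcd

giving chain groups C_0 ≅ Z^4, C_1 ≅ Z^6, C_2 ≅ Z^4.

∂_1: C_1 → C_0 maps an edge to its endpoints' difference, ∂[p,q] = q − p. For instance
  ∂ac = c − a.
The 4×6 boundary matrix has rank 3 and Smith normal form diag(1,1,1).

The boundary map ∂_2: C_2 → C_1 maps a triangle to the signed sum of its edges. For instance
  ∂acd = cd − ad + ac,
  ∂abc = bc − ac + ab.
The resulting 6×4 matrix has rank 3, and its Smith normal form has invariant factors (1,1,1).

Reading off H_k = ker ∂_k / im ∂_{k+1}:

  H_0: rank C_0 − rank ∂_1 = 4 − 3 = 1, and the invariant factors of ∂_1 are all 1, so H_0 ≅ Z.
  H_1: rank ker ∂_1 − rank ∂_2 = (6 − 3) − 3 = 0, and the invariant factors of ∂_2 are all 1, so H_1 ≅ 0.
  H_2: rank ker ∂_2 − rank ∂_3 = (4 − 3) − 0 = 1, and there is no ∂_3, so H_2 ≅ Z.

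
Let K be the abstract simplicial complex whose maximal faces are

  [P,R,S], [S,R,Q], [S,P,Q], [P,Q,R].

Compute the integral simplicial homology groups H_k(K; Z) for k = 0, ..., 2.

Order the vertices as P < Q < R < S. Listing each simplex with vertices in this order, K has dimension 2 with simplices:

  0-simplices (4): P, Q, R, S
  1-simplices (6): PQ, PR, PS, QR, QS, RS
  2-simplices (4): PQR, PQS, PRS, QRS

giving chain groups C_0 ≅ Z^4, C_1 ≅ Z^6, C_2 ≅ Z^4.

∂_1: C_1 → C_0 maps an edge to its endpoints' difference, ∂[p,q] = q − p. For instance
  ∂PS = S − P.
This gives a 4×6 integer matrix of rank 3; reducing to Smith normal form yields diagonal entries (1,1,1).

∂_2: C_2 → C_1 sends each 2-simplex [p,q,r] to [q,r] − [p,r] + [p,q]. For instance
  ∂PQR = QR − PR + PQ,
  ∂PQS = QS − PS + PQ.
As a 6×4 matrix over Z this has rank 3, with invariant factors (1,1,1).

From H_k ≅ ker(∂_k) / im(∂_{k+1}) we obtain:

  H_0: rank C_0 − rank ∂_1 = 4 − 3 = 1, and the invariant factors of ∂_1 are all 1, so H_0 = Z.
  H_1: rank ker ∂_1 − rank ∂_2 = (6 − 3) − 3 = 0, and the invariant factors of ∂_2 are all 1, so H_1 = 0.
  H_2: rank ker ∂_2 − rank ∂_3 = (4 − 3) − 0 = 1, and there is no ∂_3, so H_2 = Z.

H_0 ≅ Z,  H_1 = 0,  H_2 ≅ Z.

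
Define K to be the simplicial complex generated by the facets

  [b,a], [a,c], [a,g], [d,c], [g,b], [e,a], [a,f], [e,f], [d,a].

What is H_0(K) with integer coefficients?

Order the vertices as a < b < c < d < e < f < g. Listing each simplex with vertices in this order, K has dimension 1 with simplices:

  0-simplices (7): a, b, c, d, e, f, g
  1-simplices (9): ab, ac, ad, ae, af, ag, bg, cd, ef

so the chain groups are C_0 ≅ Z^7, C_1 ≅ Z^9.

The boundary map ∂_1: C_1 → C_0 is given by ∂[p,q] = [q] − [p]. For instance
  ∂ad = d − a.
The 7×9 boundary matrix has rank 6 and Smith normal form diag(1,1,1,1,1,1).

Now H_k = ker ∂_k / im ∂_{k+1}, so:

  H_0: rank C_0 − rank ∂_1 = 7 − 6 = 1, and the invariant factors of ∂_1 are all 1, so H_0 ≅ Z.

H_0 = Z.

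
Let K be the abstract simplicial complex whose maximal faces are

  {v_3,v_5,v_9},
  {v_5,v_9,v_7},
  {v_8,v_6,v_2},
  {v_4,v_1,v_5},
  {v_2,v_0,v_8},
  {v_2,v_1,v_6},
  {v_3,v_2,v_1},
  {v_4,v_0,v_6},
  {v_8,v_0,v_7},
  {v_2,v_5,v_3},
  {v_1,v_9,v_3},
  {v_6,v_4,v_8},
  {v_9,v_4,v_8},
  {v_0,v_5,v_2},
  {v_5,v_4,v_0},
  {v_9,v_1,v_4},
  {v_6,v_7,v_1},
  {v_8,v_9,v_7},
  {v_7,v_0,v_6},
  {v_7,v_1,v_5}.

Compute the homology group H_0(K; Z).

Fix the vertex order v_0 < v_1 < v_2 < v_3 < v_4 < v_5 < v_6 < v_7 < v_8 < v_9 and write every simplex with vertices in increasing order. Then dim K = 2 and the simplices of K are:

  0-simplices (10): [v_0], [v_1], [v_2], [v_3], [v_4], [v_5], [v_6], [v_7], [v_8], [v_9]
  1-simplices (30): (30 of them)
  2-simplices (20): (20 of them)

giving chain groups C_0 ≅ Z^10, C_1 ≅ Z^30, C_2 ≅ Z^20.

Boundary ∂_1: C_1 → C_0 maps an edge to its endpoints' difference, ∂[p,q] = q − p.
The 10×30 boundary matrix has rank 9 and Smith normal form diag(1,1,1,1,1,1,1,1,1).

∂_2: C_2 → C_1 acts by ∂[p,q,r] = [q,r] − [p,r] + [p,q]. For instance
  ∂[v_1,v_4,v_5] = [v_4,v_5] − [v_1,v_5] + [v_1,v_4],
  ∂[v_7,v_8,v_9] = [v_8,v_9] − [v_7,v_9] + [v_7,v_8].
This gives a 30×20 integer matrix of rank 20; reducing to Smith normal form yields diagonal entries (1,1,1,1,1,1,1,1,1,1,1,1,1,1,1,1,1,1,1,2).

Reading off H_k = ker ∂_k / im ∂_{k+1}:

  H_0: rank C_0 − rank ∂_1 = 10 − 9 = 1, and the invariant factors of ∂_1 are all 1, so H_0 = Z.

(K is a triangulation of the Klein bottle.)

H_0 = Z.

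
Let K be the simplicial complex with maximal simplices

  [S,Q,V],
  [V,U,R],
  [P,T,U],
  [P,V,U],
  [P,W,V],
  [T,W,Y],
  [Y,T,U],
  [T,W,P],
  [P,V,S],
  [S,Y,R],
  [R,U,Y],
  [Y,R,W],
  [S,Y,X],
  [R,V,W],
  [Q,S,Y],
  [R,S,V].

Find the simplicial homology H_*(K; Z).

K has 10 vertices, 24 edges, 16 triangles.
rank ∂_0 = 0, rank ∂_1 = 9 ⇒ b_0 = 10 − 0 − 9 = 1; all invariant factors of ∂_1 are 1 so no torsion. So H_0 = Z.
rank ∂_1 = 9, rank ∂_2 = 15 ⇒ b_1 = 24 − 9 − 15 = 0; all invariant factors of ∂_2 are 1 so no torsion. So H_1 = 0.
rank ∂_2 = 15, rank ∂_3 = 0 ⇒ b_2 = 16 − 15 − 0 = 1. So H_2 = Z.

H_0 = Z,  H_1 = 0,  H_2 = Z.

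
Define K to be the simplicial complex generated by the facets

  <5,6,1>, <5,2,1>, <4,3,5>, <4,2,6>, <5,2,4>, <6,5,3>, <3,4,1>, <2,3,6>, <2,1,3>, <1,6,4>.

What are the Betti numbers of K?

Fix the vertex order 1 < 2 < 3 < 4 < 5 < 6 and write every simplex with vertices in increasing order. Then dim K = 2 and the simplices of K are:

  0-simplices (6): [1], [2], [3], [4], [5], [6]
  1-simplices (15): [1,2], [1,3], [1,4], [1,5], [1,6], [2,3], [2,4], [2,5], [2,6], [3,4], [3,5], [3,6], [4,5], [4,6], [5,6]
  2-simplices (10): [1,2,3], [1,2,5], [1,3,4], [1,4,6], [1,5,6], [2,3,6], [2,4,5], [2,4,6], [3,4,5], [3,5,6]

giving chain groups C_0 ≅ Z^6, C_1 ≅ Z^15, C_2 ≅ Z^10.

∂_1: C_1 → C_0 maps an edge to its endpoints' difference, ∂[p,q] = q − p. For instance
  ∂[1,3] = [3] − [1].
The resulting 6×15 matrix has rank 5, and its Smith normal form has invariant factors (1,1,1,1,1).

Boundary ∂_2: C_2 → C_1 acts by ∂[p,q,r] = [q,r] − [p,r] + [p,q]. For instance
  ∂[1,2,5] = [2,5] − [1,5] + [1,2],
  ∂[3,4,5] = [4,5] − [3,5] + [3,4].
The 15×10 boundary matrix has rank 10 and Smith normal form diag(1,1,1,1,1,1,1,1,1,2).

Reading off H_k = ker ∂_k / im ∂_{k+1}:

  H_0: rank C_0 − rank ∂_1 = 6 − 5 = 1, and the invariant factors of ∂_1 are all 1, so H_0 = Z.
  H_1: rank ker ∂_1 − rank ∂_2 = (15 − 5) − 10 = 0, and ∂_2 has invariant factor 2 > 1, so H_1 = Z/2.
  H_2: rank ker ∂_2 − rank ∂_3 = (10 − 10) − 0 = 0, and there is no ∂_3, so H_2 = 0.

As a check, the Euler characteristic is 6 − 15 + 10 = 1, which agrees with 1 − 0 + 0 = 1.

Hence the Betti numbers are b_0 = 1, b_1 = 0, b_2 = 0.

b_0 = 1, b_1 = 0, b_2 = 0.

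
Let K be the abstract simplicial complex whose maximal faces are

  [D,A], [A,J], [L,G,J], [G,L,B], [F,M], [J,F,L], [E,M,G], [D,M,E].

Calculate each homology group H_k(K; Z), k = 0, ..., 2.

Order the vertices as A < B < D < E < F < G < J < L < M. Listing each simplex with vertices in this order, K has dimension 2 with simplices:

  0-simplices (9): A, B, D, E, F, G, J, L, M
  1-simplices (15): AD, AJ, BG, BL, DE, DM, EG, EM, FJ, FL, FM, GJ, GL, GM, JL
  2-simplices (5): BGL, DEM, EGM, FJL, GJL

Hence C_0 ≅ Z^9, C_1 ≅ Z^15, C_2 ≅ Z^5.

∂_1: C_1 → C_0 sends each edge [p,q] (with p < q) to q − p. For instance
  ∂BG = G − B.
As a 9×15 matrix over Z this has rank 8, with invariant factors (1,1,1,1,1,1,1,1).

Boundary ∂_2: C_2 → C_1 acts by ∂[p,q,r] = [q,r] − [p,r] + [p,q]. For instance
  ∂FJL = JL − FL + FJ,
  ∂EGM = GM − EM + EG.
This gives a 15×5 integer matrix of rank 5; reducing to Smith normal form yields diagonal entries (1,1,1,1,1).

Reading off H_k = ker ∂_k / im ∂_{k+1}:

  H_0: rank C_0 − rank ∂_1 = 9 − 8 = 1, and the invariant factors of ∂_1 are all 1, so H_0 ≅ Z.
  H_1: rank ker ∂_1 − rank ∂_2 = (15 − 8) − 5 = 2, and the invariant factors of ∂_2 are all 1, so H_1 ≅ Z^2.
  H_2: rank ker ∂_2 − rank ∂_3 = (5 − 5) − 0 = 0, and there is no ∂_3, so H_2 ≅ 0.

As a check, the Euler characteristic is 9 − 15 + 5 = -1, which agrees with 1 − 2 + 0 = -1.

H_0 ≅ Z,  H_1 ≅ Z^2,  H_2 = 0.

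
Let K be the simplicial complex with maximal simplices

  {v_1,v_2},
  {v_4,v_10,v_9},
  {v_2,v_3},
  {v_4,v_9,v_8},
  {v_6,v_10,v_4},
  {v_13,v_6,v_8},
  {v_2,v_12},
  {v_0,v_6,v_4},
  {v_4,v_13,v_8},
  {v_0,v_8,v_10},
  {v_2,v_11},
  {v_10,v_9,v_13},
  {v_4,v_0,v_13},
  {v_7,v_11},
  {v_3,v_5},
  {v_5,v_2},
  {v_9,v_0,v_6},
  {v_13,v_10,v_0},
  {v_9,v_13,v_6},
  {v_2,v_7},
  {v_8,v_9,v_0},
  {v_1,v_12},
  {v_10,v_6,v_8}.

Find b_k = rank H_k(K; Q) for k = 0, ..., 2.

b_0 = 2, b_1 = 5, b_2 = 1.

We work with the vertex ordering v_0 < v_1 < v_2 < v_3 < v_4 < v_5 < v_6 < v_7 < v_8 < v_9 < v_10 < v_11 < v_12 < v_13. The simplices of K, each written with vertices in increasing order, are:

  0-simplices (14): [v_0], [v_1], [v_2], [v_3], [v_4], [v_5], [v_6], [v_7], [v_8], [v_9], [v_10], [v_11], [v_12], [v_13]
  1-simplices (30): (30 of them)
  2-simplices (14): (14 of them)

Hence C_0 ≅ Z^14, C_1 ≅ Z^30, C_2 ≅ Z^14.

∂_1: C_1 → C_0 maps an edge to its endpoints' difference, ∂[p,q] = q − p. For instance
  ∂[v_9,v_10] = [v_10] − [v_9].
As a 14×30 matrix over Z this has rank 12, with invariant factors (1,1,1,1,1,1,1,1,1,1,1,1).

Boundary ∂_2: C_2 → C_1 sends each 2-simplex [p,q,r] to [q,r] − [p,r] + [p,q]. For instance
  ∂[v_4,v_6,v_10] = [v_6,v_10] − [v_4,v_10] + [v_4,v_6],
  ∂[v_9,v_10,v_13] = [v_10,v_13] − [v_9,v_13] + [v_9,v_10].
This gives a 30×14 integer matrix of rank 13; reducing to Smith normal form yields diagonal entries (1,1,1,1,1,1,1,1,1,1,1,1,1).

Computing H_k = (kernel of ∂_k) / (image of ∂_{k+1}):

  H_0: rank C_0 − rank ∂_1 = 14 − 12 = 2, and the invariant factors of ∂_1 are all 1, so H_0 = Z^2.
  H_1: rank ker ∂_1 − rank ∂_2 = (30 − 12) − 13 = 5, and the invariant factors of ∂_2 are all 1, so H_1 = Z^5.
  H_2: rank ker ∂_2 − rank ∂_3 = (14 − 13) − 0 = 1, and there is no ∂_3, so H_2 = Z.

As a check, the Euler characteristic is 14 − 30 + 14 = -2, which agrees with 2 − 5 + 1 = -2.
(K is a triangulation of the disjoint union of the torus T^2 and a wedge of 3 circles.)

Hence the Betti numbers are b_0 = 2, b_1 = 5, b_2 = 1.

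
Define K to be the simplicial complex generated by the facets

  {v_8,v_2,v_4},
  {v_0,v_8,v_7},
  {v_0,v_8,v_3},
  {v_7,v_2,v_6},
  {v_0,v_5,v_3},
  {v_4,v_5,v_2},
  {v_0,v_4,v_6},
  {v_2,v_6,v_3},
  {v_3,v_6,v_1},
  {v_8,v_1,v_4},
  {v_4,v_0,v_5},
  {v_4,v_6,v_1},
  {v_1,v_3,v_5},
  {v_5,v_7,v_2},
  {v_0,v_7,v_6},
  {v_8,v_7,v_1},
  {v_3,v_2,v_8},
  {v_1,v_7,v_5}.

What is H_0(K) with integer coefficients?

H_0 = Z.

Take the total order v_0 < v_1 < v_2 < v_3 < v_4 < v_5 < v_6 < v_7 < v_8 on the vertex set. Then K (dimension 2) consists of the simplices:

  0-simplices (9): [v_0], [v_1], [v_2], [v_3], [v_4], [v_5], [v_6], [v_7], [v_8]
  1-simplices (27): (27 of them)
  2-simplices (18): (18 of them)

Hence C_0 ≅ Z^9, C_1 ≅ Z^27, C_2 ≅ Z^18.

Boundary ∂_1: C_1 → C_0 is given by ∂[p,q] = [q] − [p].
The resulting 9×27 matrix has rank 8, and its Smith normal form has invariant factors (1,1,1,1,1,1,1,1).

The boundary map ∂_2: C_2 → C_1 acts by ∂[p,q,r] = [q,r] − [p,r] + [p,q]. For instance
  ∂[v_2,v_4,v_8] = [v_4,v_8] − [v_2,v_8] + [v_2,v_4],
  ∂[v_0,v_3,v_5] = [v_3,v_5] − [v_0,v_5] + [v_0,v_3].
As a 27×18 matrix over Z this has rank 17, with invariant factors (1,1,1,1,1,1,1,1,1,1,1,1,1,1,1,1,1).

Reading off H_k = ker ∂_k / im ∂_{k+1}:

  H_0: rank C_0 − rank ∂_1 = 9 − 8 = 1, and the invariant factors of ∂_1 are all 1, so H_0 ≅ Z.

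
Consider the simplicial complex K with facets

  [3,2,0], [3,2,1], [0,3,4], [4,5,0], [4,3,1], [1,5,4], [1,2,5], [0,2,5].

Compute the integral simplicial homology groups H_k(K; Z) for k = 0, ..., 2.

Take the total order 0 < 1 < 2 < 3 < 4 < 5 on the vertex set. Then K (dimension 2) consists of the simplices:

  0-simplices (6): [0], [1], [2], [3], [4], [5]
  1-simplices (12): [0,2], [0,3], [0,4], [0,5], [1,2], [1,3], [1,4], [1,5], [2,3], [2,5], [3,4], [4,5]
  2-simplices (8): [0,2,3], [0,2,5], [0,3,4], [0,4,5], [1,2,3], [1,2,5], [1,3,4], [1,4,5]

so the chain groups are C_0 ≅ Z^6, C_1 ≅ Z^12, C_2 ≅ Z^8.

Boundary ∂_1: C_1 → C_0 is given by ∂[p,q] = [q] − [p]. For instance
  ∂[0,5] = [5] − [0].
As a 6×12 matrix over Z this has rank 5, with invariant factors (1,1,1,1,1).

Boundary ∂_2: C_2 → C_1 acts by ∂[p,q,r] = [q,r] − [p,r] + [p,q]. For instance
  ∂[0,3,4] = [3,4] − [0,4] + [0,3],
  ∂[0,2,5] = [2,5] − [0,5] + [0,2].
This gives a 12×8 integer matrix of rank 7; reducing to Smith normal form yields diagonal entries (1,1,1,1,1,1,1).

From H_k ≅ ker(∂_k) / im(∂_{k+1}) we obtain:

  H_0: rank C_0 − rank ∂_1 = 6 − 5 = 1, and the invariant factors of ∂_1 are all 1, so H_0 = Z.
  H_1: rank ker ∂_1 − rank ∂_2 = (12 − 5) − 7 = 0, and the invariant factors of ∂_2 are all 1, so H_1 = 0.
  H_2: rank ker ∂_2 − rank ∂_3 = (8 − 7) − 0 = 1, and there is no ∂_3, so H_2 = Z.

As a check, the Euler characteristic is 6 − 12 + 8 = 2, which agrees with 1 − 0 + 1 = 2.

H_0 = Z,  H_1 = 0,  H_2 = Z.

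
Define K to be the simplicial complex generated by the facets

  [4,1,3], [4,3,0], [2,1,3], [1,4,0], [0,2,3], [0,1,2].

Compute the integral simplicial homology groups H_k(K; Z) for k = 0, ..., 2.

Fix the vertex order 0 < 1 < 2 < 3 < 4 and write every simplex with vertices in increasing order. Then dim K = 2 and the simplices of K are:

  0-simplices (5): [0], [1], [2], [3], [4]
  1-simplices (9): [0,1], [0,2], [0,3], [0,4], [1,2], [1,3], [1,4], [2,3], [3,4]
  2-simplices (6): [0,1,2], [0,1,4], [0,2,3], [0,3,4], [1,2,3], [1,3,4]

so the chain groups are C_0 ≅ Z^5, C_1 ≅ Z^9, C_2 ≅ Z^6.

The boundary map ∂_1: C_1 → C_0 maps an edge to its endpoints' difference, ∂[p,q] = q − p.
The resulting 5×9 matrix has rank 4, and its Smith normal form has invariant factors (1,1,1,1).

Boundary ∂_2: C_2 → C_1 acts by ∂[p,q,r] = [q,r] − [p,r] + [p,q]. For instance
  ∂[0,1,2] = [1,2] − [0,2] + [0,1],
  ∂[0,2,3] = [2,3] − [0,3] + [0,2].
The resulting 9×6 matrix has rank 5, and its Smith normal form has invariant factors (1,1,1,1,1).

Now H_k = ker ∂_k / im ∂_{k+1}, so:

  H_0: rank C_0 − rank ∂_1 = 5 − 4 = 1, and the invariant factors of ∂_1 are all 1, so H_0 ≅ Z.
  H_1: rank ker ∂_1 − rank ∂_2 = (9 − 4) − 5 = 0, and the invariant factors of ∂_2 are all 1, so H_1 ≅ 0.
  H_2: rank ker ∂_2 − rank ∂_3 = (6 − 5) − 0 = 1, and there is no ∂_3, so H_2 ≅ Z.

H_0 ≅ Z,  H_1 = 0,  H_2 ≅ Z.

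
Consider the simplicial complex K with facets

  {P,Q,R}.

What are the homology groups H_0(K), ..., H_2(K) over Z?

H_0 ≅ Z,  H_1 = 0,  H_2 = 0.

Take the total order P < Q < R on the vertex set. Then K (dimension 2) consists of the simplices:

  0-simplices (3): P, Q, R
  1-simplices (3): PQ, PR, QR
  2-simplices (1): PQR

so the chain groups are C_0 ≅ Z^3, C_1 ≅ Z^3, C_2 ≅ Z^1.

The boundary map ∂_1: C_1 → C_0 maps an edge to its endpoints' difference, ∂[p,q] = q − p. For instance
  ∂QR = R − Q.
As a 3×3 matrix over Z this has rank 2, with invariant factors (1,1).

∂_2: C_2 → C_1 acts by ∂[p,q,r] = [q,r] − [p,r] + [p,q]. For instance
  ∂PQR = QR − PR + PQ.
As a 3×1 matrix over Z this has rank 1, with invariant factors (1).

From H_k ≅ ker(∂_k) / im(∂_{k+1}) we obtain:

  H_0: rank C_0 − rank ∂_1 = 3 − 2 = 1, and the invariant factors of ∂_1 are all 1, so H_0 ≅ Z.
  H_1: rank ker ∂_1 − rank ∂_2 = (3 − 2) − 1 = 0, and the invariant factors of ∂_2 are all 1, so H_1 ≅ 0.
  H_2: rank ker ∂_2 − rank ∂_3 = (1 − 1) − 0 = 0, and there is no ∂_3, so H_2 ≅ 0.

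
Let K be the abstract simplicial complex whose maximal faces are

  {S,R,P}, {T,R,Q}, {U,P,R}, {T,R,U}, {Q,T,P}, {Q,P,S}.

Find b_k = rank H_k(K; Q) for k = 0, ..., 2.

b_0 = 1, b_1 = 1, b_2 = 0.

Fix the vertex order P < Q < R < S < T < U and write every simplex with vertices in increasing order. Then dim K = 2 and the simplices of K are:

  0-simplices (6): P, Q, R, S, T, U
  1-simplices (12): PQ, PR, PS, PT, PU, QR, QS, QT, RS, RT, RU, TU
  2-simplices (6): PQS, PQT, PRS, PRU, QRT, RTU

giving chain groups C_0 ≅ Z^6, C_1 ≅ Z^12, C_2 ≅ Z^6.

The boundary map ∂_1: C_1 → C_0 is given by ∂[p,q] = [q] − [p]. For instance
  ∂PQ = Q − P.
The resulting 6×12 matrix has rank 5, and its Smith normal form has invariant factors (1,1,1,1,1).

The boundary map ∂_2: C_2 → C_1 maps a triangle to the signed sum of its edges. For instance
  ∂PQS = QS − PS + PQ,
  ∂QRT = RT − QT + QR.
The 12×6 boundary matrix has rank 6 and Smith normal form diag(1,1,1,1,1,1).

From H_k ≅ ker(∂_k) / im(∂_{k+1}) we obtain:

  H_0: rank C_0 − rank ∂_1 = 6 − 5 = 1, and the invariant factors of ∂_1 are all 1, so H_0 ≅ Z.
  H_1: rank ker ∂_1 − rank ∂_2 = (12 − 5) − 6 = 1, and the invariant factors of ∂_2 are all 1, so H_1 ≅ Z.
  H_2: rank ker ∂_2 − rank ∂_3 = (6 − 6) − 0 = 0, and there is no ∂_3, so H_2 ≅ 0.

As a check, the Euler characteristic is 6 − 12 + 6 = 0, which agrees with 1 − 1 + 0 = 0.
(K is a triangulation of the cylinder S^1 x I.)

Hence the Betti numbers are b_0 = 1, b_1 = 1, b_2 = 0.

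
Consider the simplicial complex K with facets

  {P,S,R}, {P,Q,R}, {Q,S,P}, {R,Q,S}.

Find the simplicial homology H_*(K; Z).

H_0 ≅ Z,  H_1 = 0,  H_2 ≅ Z.

We work with the vertex ordering P < Q < R < S. The simplices of K, each written with vertices in increasing order, are:

  0-simplices (4): P, Q, R, S
  1-simplices (6): PQ, PR, PS, QR, QS, RS
  2-simplices (4): PQR, PQS, PRS, QRS

giving chain groups C_0 ≅ Z^4, C_1 ≅ Z^6, C_2 ≅ Z^4.

Boundary ∂_1: C_1 → C_0 maps an edge to its endpoints' difference, ∂[p,q] = q − p.
As a 4×6 matrix over Z this has rank 3, with invariant factors (1,1,1).

The boundary map ∂_2: C_2 → C_1 acts by ∂[p,q,r] = [q,r] − [p,r] + [p,q]. For instance
  ∂QRS = RS − QS + QR,
  ∂PQS = QS − PS + PQ.
This gives a 6×4 integer matrix of rank 3; reducing to Smith normal form yields diagonal entries (1,1,1).

Now H_k = ker ∂_k / im ∂_{k+1}, so:

  H_0: rank C_0 − rank ∂_1 = 4 − 3 = 1, and the invariant factors of ∂_1 are all 1, so H_0 ≅ Z.
  H_1: rank ker ∂_1 − rank ∂_2 = (6 − 3) − 3 = 0, and the invariant factors of ∂_2 are all 1, so H_1 ≅ 0.
  H_2: rank ker ∂_2 − rank ∂_3 = (4 − 3) − 0 = 1, and there is no ∂_3, so H_2 ≅ Z.

As a check, the Euler characteristic is 4 − 6 + 4 = 2, which agrees with 1 − 0 + 1 = 2.
(K is a triangulation of the 2-sphere S^2.)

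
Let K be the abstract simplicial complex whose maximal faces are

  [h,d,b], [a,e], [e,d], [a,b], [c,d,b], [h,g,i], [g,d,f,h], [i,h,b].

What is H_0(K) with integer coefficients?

K has 9 vertices, 16 edges, 8 triangles, 1 3-simplex.
rank ∂_0 = 0, rank ∂_1 = 8 ⇒ b_0 = 9 − 0 − 8 = 1; all invariant factors of ∂_1 are 1 so no torsion. So H_0 ≅ Z.

H_0 = Z.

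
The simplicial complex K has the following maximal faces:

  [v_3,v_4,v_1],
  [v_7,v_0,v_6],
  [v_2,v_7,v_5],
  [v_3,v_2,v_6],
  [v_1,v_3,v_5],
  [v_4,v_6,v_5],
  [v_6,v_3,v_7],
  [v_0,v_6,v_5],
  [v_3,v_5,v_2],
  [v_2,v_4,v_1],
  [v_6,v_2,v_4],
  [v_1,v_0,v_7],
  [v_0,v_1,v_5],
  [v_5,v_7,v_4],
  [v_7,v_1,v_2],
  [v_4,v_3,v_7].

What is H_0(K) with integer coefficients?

H_0 = Z.

Fix the vertex order v_0 < v_1 < v_2 < v_3 < v_4 < v_5 < v_6 < v_7 and write every simplex with vertices in increasing order. Then dim K = 2 and the simplices of K are:

  0-simplices (8): [v_0], [v_1], [v_2], [v_3], [v_4], [v_5], [v_6], [v_7]
  1-simplices (24): (24 of them)
  2-simplices (16): (16 of them)

giving chain groups C_0 ≅ Z^8, C_1 ≅ Z^24, C_2 ≅ Z^16.

Boundary ∂_1: C_1 → C_0 maps an edge to its endpoints' difference, ∂[p,q] = q − p. For instance
  ∂[v_5,v_6] = [v_6] − [v_5].
The 8×24 boundary matrix has rank 7 and Smith normal form diag(1,1,1,1,1,1,1).

The boundary map ∂_2: C_2 → C_1 sends each 2-simplex [p,q,r] to [q,r] − [p,r] + [p,q]. For instance
  ∂[v_1,v_2,v_7] = [v_2,v_7] − [v_1,v_7] + [v_1,v_2],
  ∂[v_2,v_3,v_5] = [v_3,v_5] − [v_2,v_5] + [v_2,v_3].
The 24×16 boundary matrix has rank 15 and Smith normal form diag(1,1,1,1,1,1,1,1,1,1,1,1,1,1,1).

From H_k ≅ ker(∂_k) / im(∂_{k+1}) we obtain:

  H_0: rank C_0 − rank ∂_1 = 8 − 7 = 1, and the invariant factors of ∂_1 are all 1, so H_0 = Z.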